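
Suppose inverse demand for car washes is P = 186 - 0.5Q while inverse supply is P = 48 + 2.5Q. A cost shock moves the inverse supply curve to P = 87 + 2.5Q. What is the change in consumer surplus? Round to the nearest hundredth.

-256.75

Initial equilibrium: Q_0 = 46, P_0 = 163; CS_0 = (1/2)(46)(23) = 529, PS_0 = (1/2)(46)(115) = 2645.
New equilibrium: 186 - 0.5Q = 87 + 2.5Q gives Q_1 = 33, P_1 = 169.5; CS_1 = 272.25, PS_1 = 1361.25.
Change in consumer surplus = 272.25 - 529 = -256.75.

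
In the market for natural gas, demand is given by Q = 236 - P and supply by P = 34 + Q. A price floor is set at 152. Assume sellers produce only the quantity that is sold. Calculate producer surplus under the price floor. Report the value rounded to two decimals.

Rewriting demand in inverse form: P = 236 - Q.
Free-market equilibrium: 236 - Q = 34 + Q gives Q* = 101, P* = 135.
At P = 152, buyers demand (236 - 152)/1 = 84 while sellers would supply more, so the quantity traded is 84 at price 152.
The supply price at Q = 84 is 118. PS is the trapezoid between 152 and supply over [0, 84]: (1/2)[(152 - 34) + (152 - 118)](84) = 6384.

6384.00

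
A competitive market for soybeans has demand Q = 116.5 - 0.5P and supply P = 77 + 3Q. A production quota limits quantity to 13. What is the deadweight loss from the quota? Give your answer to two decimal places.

828.10

Rewriting demand in inverse form: P = 233 - 2Q.
Without the quota, 233 - 2Q = 77 + 3Q gives Q* = 31.2.
At Q = 13 the demand price is 233 - 2(13) = 207 and the supply price is 77 + 3(13) = 116.
Deadweight loss is the triangle between the curves from 13 to 31.2: (1/2)(207 - 116)(31.2 - 13) = 828.1.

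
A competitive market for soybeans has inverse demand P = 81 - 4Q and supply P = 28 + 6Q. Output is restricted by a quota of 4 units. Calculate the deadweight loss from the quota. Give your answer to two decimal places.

Without the quota, 81 - 4Q = 28 + 6Q gives Q* = 5.3.
At Q = 4 the demand price is 81 - 4(4) = 65 and the supply price is 28 + 6(4) = 52.
DWL = (1/2)(gap between curves at 4) x (Q* - 4) = (1/2)(13)(1.3) = 8.45.

8.45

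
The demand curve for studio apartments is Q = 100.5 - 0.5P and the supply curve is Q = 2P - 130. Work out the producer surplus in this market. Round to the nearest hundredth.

739.84

Rewriting demand in inverse form: P = 201 - 2Q.
Rewriting supply in inverse form: P = 65 + 0.5Q.
Set 201 - 2Q = 65 + 0.5Q, which gives 136 = 2.5Q, so Q* = 54.4 and P* = 201 - 2(54.4) = 92.2.
PS is the area between P* and the supply curve from 0 to Q*: (1/2)(54.4)(27.2) = 739.84.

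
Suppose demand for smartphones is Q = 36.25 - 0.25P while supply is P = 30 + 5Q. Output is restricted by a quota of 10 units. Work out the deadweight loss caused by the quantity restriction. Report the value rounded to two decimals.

Rewriting demand in inverse form: P = 145 - 4Q.
Unrestricted equilibrium: Q* = (145 - 30)/(4 + 5) = 12.7778.
At Q = 10 the demand price is 145 - 4(10) = 105 and the supply price is 30 + 5(10) = 80.
DWL = (1/2)(gap between curves at 10) x (Q* - 10) = (1/2)(25)(2.7778) = 34.7222.

34.72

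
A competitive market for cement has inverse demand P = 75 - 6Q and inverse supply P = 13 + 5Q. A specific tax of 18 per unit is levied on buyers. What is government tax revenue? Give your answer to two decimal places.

Pre-tax equilibrium: 75 - 6Q = 13 + 5Q gives Q* = 5.6364, P* = 41.1818.
With the tax, buyers' net willingness to pay falls by 18: (75 - 18) - 6Q = 13 + 5Q, so Q_t = 4. Buyers pay P_b = 51; sellers receive P_s = P_b - 18 = 33.
Revenue is the tax times quantity traded: 18 x 4 = 72.

72.00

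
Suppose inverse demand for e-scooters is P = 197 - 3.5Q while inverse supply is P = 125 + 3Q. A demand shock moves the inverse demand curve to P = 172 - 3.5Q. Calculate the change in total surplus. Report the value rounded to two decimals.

Initial equilibrium: Q_0 = 11.0769, P_0 = 158.2308; CS_0 = (1/2)(11.0769)(38.7692) = 214.7219, PS_0 = (1/2)(11.0769)(33.2308) = 184.0473.
New equilibrium: 172 - 3.5Q = 125 + 3Q gives Q_1 = 7.2308, P_1 = 146.6923; CS_1 = 91.497, PS_1 = 78.426.
Change in total surplus = (91.497 + 78.426) - (214.7219 + 184.0473) = -228.8462.

-228.85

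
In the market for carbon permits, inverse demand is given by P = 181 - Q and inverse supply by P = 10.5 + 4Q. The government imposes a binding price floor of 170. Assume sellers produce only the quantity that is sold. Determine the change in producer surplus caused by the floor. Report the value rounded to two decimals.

Without the control, 181 - Q = 10.5 + 4Q so Q* = 34.1 and P* = 146.9.
At the floor price 170, quantity demanded is (181 - 170)/1 = 11; demand is the short side, so Q = 11 trades at P = 170.
PS goes from (1/2)(34.1)(136.4) = 2325.62 to 1512.5 (computed as (170 - 10.5)(11) - (1/2)(4)(11)^2), a change of -813.12.

-813.12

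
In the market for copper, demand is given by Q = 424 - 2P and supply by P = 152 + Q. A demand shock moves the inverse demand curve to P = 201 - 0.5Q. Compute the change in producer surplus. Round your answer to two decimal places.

Rewriting demand in inverse form: P = 212 - 0.5Q.
Initial equilibrium: Q_0 = 40, P_0 = 192; CS_0 = (1/2)(40)(20) = 400, PS_0 = (1/2)(40)(40) = 800.
New equilibrium: 201 - 0.5Q = 152 + Q gives Q_1 = 32.6667, P_1 = 184.6667; CS_1 = 266.7778, PS_1 = 533.5556.
Change in producer surplus = 533.5556 - 800 = -266.4444.

-266.44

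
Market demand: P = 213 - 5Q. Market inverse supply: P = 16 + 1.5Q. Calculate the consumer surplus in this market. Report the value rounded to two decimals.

2296.39

Setting demand equal to supply, 197 = 6.5Q, so Q* = 30.3077 and P* = 61.4615.
Consumer surplus is the triangle under demand above P*: (1/2)(30.3077)(213 - 61.4615) = (1/2)(30.3077)(151.5385) = 2296.3905.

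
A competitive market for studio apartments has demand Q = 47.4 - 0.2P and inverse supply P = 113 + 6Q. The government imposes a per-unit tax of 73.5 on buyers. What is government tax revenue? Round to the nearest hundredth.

Rewriting demand in inverse form: P = 237 - 5Q.
Without the tax, 237 - 5Q = 113 + 6Q so Q* = 11.2727 and P* = 180.6364.
With the tax, buyers' net willingness to pay falls by 73.5: (237 - 73.5) - 5Q = 113 + 6Q, so Q_t = 4.5909. Buyers pay P_b = 214.0455; sellers receive P_s = P_b - 73.5 = 140.5455.
Tax revenue = t x Q_t = 73.5 x 4.5909 = 337.4318.

337.43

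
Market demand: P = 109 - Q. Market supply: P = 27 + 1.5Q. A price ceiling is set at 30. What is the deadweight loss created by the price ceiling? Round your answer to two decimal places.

Without the control, 109 - Q = 27 + 1.5Q so Q* = 32.8 and P* = 76.2.
At the ceiling price 30, quantity supplied is (30 - 27)/1.5 = 2; supply is the short side, so Q = 2 trades at P = 30.
The lost-trades triangle has base Q* - 2 = 30.8 and height equal to the gap between the curves at Q = 2, which is 107 - 30 = 77. DWL = (1/2)(30.8)(77) = 1185.8.

1185.80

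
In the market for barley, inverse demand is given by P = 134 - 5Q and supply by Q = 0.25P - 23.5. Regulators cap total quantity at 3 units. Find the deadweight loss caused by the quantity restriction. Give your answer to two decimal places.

9.39

Rewriting supply in inverse form: P = 94 + 4Q.
Without the quota, 134 - 5Q = 94 + 4Q gives Q* = 4.4444.
At Q = 3 the demand price is 134 - 5(3) = 119 and the supply price is 94 + 4(3) = 106.
Deadweight loss is the triangle between the curves from 3 to 4.4444: (1/2)(119 - 106)(4.4444 - 3) = 9.3889.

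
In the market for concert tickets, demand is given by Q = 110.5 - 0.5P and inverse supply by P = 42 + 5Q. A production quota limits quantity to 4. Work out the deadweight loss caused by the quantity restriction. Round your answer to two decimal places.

1628.64

Rewriting demand in inverse form: P = 221 - 2Q.
Without the quota, 221 - 2Q = 42 + 5Q gives Q* = 25.5714.
At Q = 4 the demand price is 221 - 2(4) = 213 and the supply price is 42 + 5(4) = 62.
DWL = (1/2)(gap between curves at 4) x (Q* - 4) = (1/2)(151)(21.5714) = 1628.6429.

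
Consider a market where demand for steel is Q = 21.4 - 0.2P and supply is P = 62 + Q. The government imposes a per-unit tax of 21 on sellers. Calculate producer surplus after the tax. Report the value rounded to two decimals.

Rewriting demand in inverse form: P = 107 - 5Q.
Without the tax, 107 - 5Q = 62 + Q so Q* = 7.5 and P* = 69.5.
With the tax, sellers need 21 more per unit: 107 - 5Q = 62 + Q + 21, so Q_t = 4. Buyers pay P_b = 87; sellers receive P_s = P_b - 21 = 66.
PS = (1/2)(Q_t)(P_s - 62) = (1/2)(4)(4) = 8.

8.00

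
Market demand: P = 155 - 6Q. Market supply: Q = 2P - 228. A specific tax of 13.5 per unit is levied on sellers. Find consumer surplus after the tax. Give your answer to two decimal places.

Rewriting supply in inverse form: P = 114 + 0.5Q.
Pre-tax equilibrium: 155 - 6Q = 114 + 0.5Q gives Q* = 6.3077, P* = 117.1538.
With the tax, sellers need 13.5 more per unit: 155 - 6Q = 114 + 0.5Q + 13.5, so Q_t = 4.2308. Buyers pay P_b = 129.6154; sellers receive P_s = P_b - 13.5 = 116.1154.
Consumer surplus is the triangle under demand above P_b: (1/2)(4.2308)(155 - 129.6154) = 53.6982.

53.70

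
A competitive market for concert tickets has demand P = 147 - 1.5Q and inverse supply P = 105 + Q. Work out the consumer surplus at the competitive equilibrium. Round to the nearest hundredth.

Setting demand equal to supply, 42 = 2.5Q, so Q* = 16.8 and P* = 121.8.
CS is the area between the demand curve and P* from 0 to Q*: (1/2)(16.8)(25.2) = 211.68.

211.68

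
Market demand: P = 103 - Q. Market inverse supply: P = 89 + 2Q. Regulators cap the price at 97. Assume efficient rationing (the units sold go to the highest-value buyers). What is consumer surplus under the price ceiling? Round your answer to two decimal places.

Free-market equilibrium: 103 - Q = 89 + 2Q gives Q* = 4.6667, P* = 98.3333.
At P = 97, sellers supply (97 - 89)/2 = 4 while buyers want more, so the quantity traded is 4 at price 97.
The demand price at Q = 4 is 99. CS is the trapezoid between demand and 97 over [0, 4]: (1/2)[(103 - 97) + (99 - 97)](4) = 16.

16.00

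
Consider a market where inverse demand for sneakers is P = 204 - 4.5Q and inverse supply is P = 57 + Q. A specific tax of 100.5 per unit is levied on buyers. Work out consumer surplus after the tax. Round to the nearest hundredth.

Pre-tax equilibrium: 204 - 4.5Q = 57 + Q gives Q* = 26.7273, P* = 83.7273.
With the tax, buyers' net willingness to pay falls by 100.5: (204 - 100.5) - 4.5Q = 57 + Q, so Q_t = 8.4545. Buyers pay P_b = 165.9545; sellers receive P_s = P_b - 100.5 = 65.4545.
Consumer surplus is the triangle under demand above P_b: (1/2)(8.4545)(204 - 165.9545) = 160.8285.

160.83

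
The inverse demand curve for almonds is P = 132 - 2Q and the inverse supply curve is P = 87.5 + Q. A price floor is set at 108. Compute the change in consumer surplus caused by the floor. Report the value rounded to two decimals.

-76.03

Free-market equilibrium: 132 - 2Q = 87.5 + Q gives Q* = 14.8333, P* = 102.3333.
At the floor price 108, quantity demanded is (132 - 108)/2 = 12; demand is the short side, so Q = 12 trades at P = 108.
CS goes from (1/2)(14.8333)(29.6667) = 220.0278 to 144 (computed as (132 - 108)(12) - (1/2)(2)(12)^2), a change of -76.0278.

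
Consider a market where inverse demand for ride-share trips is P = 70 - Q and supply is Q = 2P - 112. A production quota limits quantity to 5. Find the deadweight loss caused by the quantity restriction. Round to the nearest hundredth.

Rewriting supply in inverse form: P = 56 + 0.5Q.
Unrestricted equilibrium: Q* = (70 - 56)/(1 + 0.5) = 9.3333.
At Q = 5 the demand price is 70 - (5) = 65 and the supply price is 56 + 0.5(5) = 58.5.
Deadweight loss is the triangle between the curves from 5 to 9.3333: (1/2)(65 - 58.5)(9.3333 - 5) = 14.0833.

14.08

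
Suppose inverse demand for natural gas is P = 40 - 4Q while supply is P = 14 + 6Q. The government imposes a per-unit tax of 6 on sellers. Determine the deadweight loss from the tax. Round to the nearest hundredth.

Without the tax, 40 - 4Q = 14 + 6Q so Q* = 2.6 and P* = 29.6.
With the tax, sellers need 6 more per unit: 40 - 4Q = 14 + 6Q + 6, so Q_t = 2. Buyers pay P_b = 32; sellers receive P_s = P_b - 6 = 26.
The welfare triangle lost has base Q* - Q_t = 0.6 and height t = 6, so DWL = (1/2)(0.6)(6) = 1.8.

1.80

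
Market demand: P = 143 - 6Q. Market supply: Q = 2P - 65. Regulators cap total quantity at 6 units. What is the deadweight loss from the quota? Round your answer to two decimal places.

Rewriting supply in inverse form: P = 32.5 + 0.5Q.
Without the quota, 143 - 6Q = 32.5 + 0.5Q gives Q* = 17.
At Q = 6 the demand price is 143 - 6(6) = 107 and the supply price is 32.5 + 0.5(6) = 35.5.
DWL = (1/2)(gap between curves at 6) x (Q* - 6) = (1/2)(71.5)(11) = 393.25.

393.25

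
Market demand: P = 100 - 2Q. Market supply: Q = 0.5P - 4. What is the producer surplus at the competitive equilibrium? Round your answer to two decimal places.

529.00

Rewriting supply in inverse form: P = 8 + 2Q.
Setting demand equal to supply, 92 = 4Q, so Q* = 23 and P* = 54.
PS is the area between P* and the supply curve from 0 to Q*: (1/2)(23)(46) = 529.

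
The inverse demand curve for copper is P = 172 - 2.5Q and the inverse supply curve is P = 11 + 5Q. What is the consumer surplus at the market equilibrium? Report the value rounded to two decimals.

576.02

Setting demand equal to supply, 161 = 7.5Q, so Q* = 21.4667 and P* = 118.3333.
Consumer surplus is the triangle under demand above P*: (1/2)(21.4667)(172 - 118.3333) = (1/2)(21.4667)(53.6667) = 576.0222.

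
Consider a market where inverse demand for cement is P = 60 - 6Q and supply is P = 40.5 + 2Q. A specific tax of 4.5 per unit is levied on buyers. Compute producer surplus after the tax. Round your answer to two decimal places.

3.52

Pre-tax equilibrium: 60 - 6Q = 40.5 + 2Q gives Q* = 2.4375, P* = 45.375.
A tax on buyers shifts demand down by 4.5: (60 - 4.5) - 6Q = 40.5 + 2Q, so Q_t = 1.875. Buyers pay P_b = 48.75; sellers receive P_s = P_b - 4.5 = 44.25.
Producer surplus is the triangle above supply below P_s: (1/2)(1.875)(44.25 - 40.5) = 3.5156.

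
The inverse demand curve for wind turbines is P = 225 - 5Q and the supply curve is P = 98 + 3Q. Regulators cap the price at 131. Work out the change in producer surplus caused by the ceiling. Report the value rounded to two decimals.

Without the control, 225 - 5Q = 98 + 3Q so Q* = 15.875 and P* = 145.625.
At the ceiling price 131, quantity supplied is (131 - 98)/3 = 11; supply is the short side, so Q = 11 trades at P = 131.
PS goes from (1/2)(15.875)(47.625) = 378.0234 to 181.5 (computed as (131 - 98)(11) - (1/2)(3)(11)^2), a change of -196.5234.

-196.52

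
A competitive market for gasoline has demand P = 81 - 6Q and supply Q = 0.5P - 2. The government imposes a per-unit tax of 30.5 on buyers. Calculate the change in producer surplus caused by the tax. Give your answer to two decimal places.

-58.86

Rewriting supply in inverse form: P = 4 + 2Q.
Without the tax, 81 - 6Q = 4 + 2Q so Q* = 9.625 and P* = 23.25.
With the tax, buyers' net willingness to pay falls by 30.5: (81 - 30.5) - 6Q = 4 + 2Q, so Q_t = 5.8125. Buyers pay P_b = 46.125; sellers receive P_s = P_b - 30.5 = 15.625.
PS falls from (1/2)(9.625)(19.25) = 92.6406 to (1/2)(5.8125)(11.625) = 33.7852, a change of -58.8555.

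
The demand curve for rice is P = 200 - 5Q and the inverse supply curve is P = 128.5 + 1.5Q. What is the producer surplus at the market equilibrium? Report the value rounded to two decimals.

90.75

Setting demand equal to supply, 71.5 = 6.5Q, so Q* = 11 and P* = 145.
The supply curve's price intercept is 128.5, so PS = (1/2)(Q*)(P* - 128.5) = (1/2)(11)(16.5) = 90.75.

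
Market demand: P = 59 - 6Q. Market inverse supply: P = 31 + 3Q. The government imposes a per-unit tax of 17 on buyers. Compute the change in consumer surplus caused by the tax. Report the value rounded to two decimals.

Pre-tax equilibrium: 59 - 6Q = 31 + 3Q gives Q* = 3.1111, P* = 40.3333.
With the tax, buyers' net willingness to pay falls by 17: (59 - 17) - 6Q = 31 + 3Q, so Q_t = 1.2222. Buyers pay P_b = 51.6667; sellers receive P_s = P_b - 17 = 34.6667.
Consumers lose the trapezoid between P* and P_b out to Q_t plus the triangle from Q_t to Q*: change in CS = 4.4815 - 29.037 = -24.5556.

-24.56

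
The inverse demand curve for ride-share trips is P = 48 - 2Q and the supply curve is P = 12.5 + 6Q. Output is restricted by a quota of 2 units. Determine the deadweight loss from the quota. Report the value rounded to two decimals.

Unrestricted equilibrium: Q* = (48 - 12.5)/(2 + 6) = 4.4375.
At Q = 2 the demand price is 48 - 2(2) = 44 and the supply price is 12.5 + 6(2) = 24.5.
DWL = (1/2)(gap between curves at 2) x (Q* - 2) = (1/2)(19.5)(2.4375) = 23.7656.

23.77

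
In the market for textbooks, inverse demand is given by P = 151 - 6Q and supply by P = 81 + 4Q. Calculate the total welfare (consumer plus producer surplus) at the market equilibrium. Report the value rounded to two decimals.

Setting demand equal to supply, 70 = 10Q, so Q* = 7 and P* = 109.
CS = (1/2)(7)(42) = 147 and PS = (1/2)(7)(28) = 98, so total surplus = 245.

245.00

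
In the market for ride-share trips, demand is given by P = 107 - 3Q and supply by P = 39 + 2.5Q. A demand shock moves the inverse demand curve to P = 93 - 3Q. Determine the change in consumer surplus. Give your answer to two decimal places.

Initial equilibrium: Q_0 = 12.3636, P_0 = 69.9091; CS_0 = (1/2)(12.3636)(37.0909) = 229.2893, PS_0 = (1/2)(12.3636)(30.9091) = 191.0744.
New equilibrium: 93 - 3Q = 39 + 2.5Q gives Q_1 = 9.8182, P_1 = 63.5455; CS_1 = 144.595, PS_1 = 120.4959.
Change in consumer surplus = 144.595 - 229.2893 = -84.6942.

-84.69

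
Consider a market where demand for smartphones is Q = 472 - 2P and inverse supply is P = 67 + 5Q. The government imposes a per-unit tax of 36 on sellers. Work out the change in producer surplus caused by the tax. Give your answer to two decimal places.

Rewriting demand in inverse form: P = 236 - 0.5Q.
Without the tax, 236 - 0.5Q = 67 + 5Q so Q* = 30.7273 and P* = 220.6364.
A tax on sellers shifts supply up by 36: 236 - 0.5Q = 67 + 5Q + 36, so Q_t = 24.1818. Buyers pay P_b = 223.9091; sellers receive P_s = P_b - 36 = 187.9091.
Producers lose the trapezoid between P_s and P* out to Q_t plus the triangle from Q_t to Q*: change in PS = 1461.9008 - 2360.4132 = -898.5124.

-898.51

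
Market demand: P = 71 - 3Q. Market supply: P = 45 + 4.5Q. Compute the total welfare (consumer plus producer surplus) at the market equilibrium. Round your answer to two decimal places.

Setting demand equal to supply, 26 = 7.5Q, so Q* = 3.4667 and P* = 60.6.
Total surplus is the full triangle between the curves from 0 to Q*: (1/2)(3.4667)(71 - 45) = 45.0667.

45.07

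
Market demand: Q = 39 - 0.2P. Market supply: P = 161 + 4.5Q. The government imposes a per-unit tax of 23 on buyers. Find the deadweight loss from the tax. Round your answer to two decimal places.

27.84

Rewriting demand in inverse form: P = 195 - 5Q.
Pre-tax equilibrium: 195 - 5Q = 161 + 4.5Q gives Q* = 3.5789, P* = 177.1053.
A tax on buyers shifts demand down by 23: (195 - 23) - 5Q = 161 + 4.5Q, so Q_t = 1.1579. Buyers pay P_b = 189.2105; sellers receive P_s = P_b - 23 = 166.2105.
The welfare triangle lost has base Q* - Q_t = 2.4211 and height t = 23, so DWL = (1/2)(2.4211)(23) = 27.8421.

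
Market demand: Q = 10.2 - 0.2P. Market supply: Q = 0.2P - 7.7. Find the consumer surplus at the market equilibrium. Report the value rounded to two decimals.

3.91

Rewriting demand in inverse form: P = 51 - 5Q.
Rewriting supply in inverse form: P = 38.5 + 5Q.
Set 51 - 5Q = 38.5 + 5Q, which gives 12.5 = 10Q, so Q* = 1.25 and P* = 51 - 5(1.25) = 44.75.
Consumer surplus is the triangle under demand above P*: (1/2)(1.25)(51 - 44.75) = (1/2)(1.25)(6.25) = 3.9062.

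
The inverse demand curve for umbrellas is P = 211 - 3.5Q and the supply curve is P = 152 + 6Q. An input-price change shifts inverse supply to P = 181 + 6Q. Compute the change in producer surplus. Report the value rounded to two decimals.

Initial equilibrium: Q_0 = 6.2105, P_0 = 189.2632; CS_0 = (1/2)(6.2105)(21.7368) = 67.4986, PS_0 = (1/2)(6.2105)(37.2632) = 115.7119.
New equilibrium: 211 - 3.5Q = 181 + 6Q gives Q_1 = 3.1579, P_1 = 199.9474; CS_1 = 17.4515, PS_1 = 29.9169.
Change in producer surplus = 29.9169 - 115.7119 = -85.795.

-85.80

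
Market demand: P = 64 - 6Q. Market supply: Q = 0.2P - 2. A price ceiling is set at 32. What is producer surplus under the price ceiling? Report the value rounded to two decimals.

48.40

Rewriting supply in inverse form: P = 10 + 5Q.
Without the control, 64 - 6Q = 10 + 5Q so Q* = 4.9091 and P* = 34.5455.
At the ceiling price 32, quantity supplied is (32 - 10)/5 = 4.4; supply is the short side, so Q = 4.4 trades at P = 32.
PS is the triangle above supply below 32: (1/2)(4.4)(32 - 10) = 48.4.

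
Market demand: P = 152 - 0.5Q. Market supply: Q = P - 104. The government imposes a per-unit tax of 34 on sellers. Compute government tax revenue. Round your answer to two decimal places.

317.33

Rewriting supply in inverse form: P = 104 + Q.
Pre-tax equilibrium: 152 - 0.5Q = 104 + Q gives Q* = 32, P* = 136.
With the tax, sellers need 34 more per unit: 152 - 0.5Q = 104 + Q + 34, so Q_t = 9.3333. Buyers pay P_b = 147.3333; sellers receive P_s = P_b - 34 = 113.3333.
Revenue is the tax times quantity traded: 34 x 9.3333 = 317.3333.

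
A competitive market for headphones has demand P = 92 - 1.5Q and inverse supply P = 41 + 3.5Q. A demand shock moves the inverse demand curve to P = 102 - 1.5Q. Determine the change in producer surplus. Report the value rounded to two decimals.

Initial equilibrium: Q_0 = 10.2, P_0 = 76.7; CS_0 = (1/2)(10.2)(15.3) = 78.03, PS_0 = (1/2)(10.2)(35.7) = 182.07.
New equilibrium: 102 - 1.5Q = 41 + 3.5Q gives Q_1 = 12.2, P_1 = 83.7; CS_1 = 111.63, PS_1 = 260.47.
Change in producer surplus = 260.47 - 182.07 = 78.4.

78.40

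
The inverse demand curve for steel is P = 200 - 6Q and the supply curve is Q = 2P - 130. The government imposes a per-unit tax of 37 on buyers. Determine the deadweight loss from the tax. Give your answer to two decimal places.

Rewriting supply in inverse form: P = 65 + 0.5Q.
Without the tax, 200 - 6Q = 65 + 0.5Q so Q* = 20.7692 and P* = 75.3846.
A tax on buyers shifts demand down by 37: (200 - 37) - 6Q = 65 + 0.5Q, so Q_t = 15.0769. Buyers pay P_b = 109.5385; sellers receive P_s = P_b - 37 = 72.5385.
Deadweight loss is the triangle between the curves from Q_t to Q*: (1/2)(20.7692 - 15.0769)(37) = 105.3077.

105.31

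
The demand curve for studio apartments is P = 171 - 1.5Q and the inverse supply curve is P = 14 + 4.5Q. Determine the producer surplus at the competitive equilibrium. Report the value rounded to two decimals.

Equilibrium: 171 - 1.5Q = 14 + 4.5Q, so Q* = 26.1667 and P* = 131.75.
Producer surplus is the triangle above supply below P*: (1/2)(26.1667)(131.75 - 14) = (1/2)(26.1667)(117.75) = 1540.5625.

1540.56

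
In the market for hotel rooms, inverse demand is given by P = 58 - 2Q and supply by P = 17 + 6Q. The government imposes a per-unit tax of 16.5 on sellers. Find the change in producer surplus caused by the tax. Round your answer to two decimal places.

Pre-tax equilibrium: 58 - 2Q = 17 + 6Q gives Q* = 5.125, P* = 47.75.
A tax on sellers shifts supply up by 16.5: 58 - 2Q = 17 + 6Q + 16.5, so Q_t = 3.0625. Buyers pay P_b = 51.875; sellers receive P_s = P_b - 16.5 = 35.375.
Producers lose the trapezoid between P_s and P* out to Q_t plus the triangle from Q_t to Q*: change in PS = 28.1367 - 78.7969 = -50.6602.

-50.66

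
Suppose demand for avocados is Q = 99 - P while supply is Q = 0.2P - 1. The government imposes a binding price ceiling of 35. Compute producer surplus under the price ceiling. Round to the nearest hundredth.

Rewriting demand in inverse form: P = 99 - Q.
Rewriting supply in inverse form: P = 5 + 5Q.
Without the control, 99 - Q = 5 + 5Q so Q* = 15.6667 and P* = 83.3333.
At the ceiling price 35, quantity supplied is (35 - 5)/5 = 6; supply is the short side, so Q = 6 trades at P = 35.
PS is the triangle above supply below 35: (1/2)(6)(35 - 5) = 90.

90.00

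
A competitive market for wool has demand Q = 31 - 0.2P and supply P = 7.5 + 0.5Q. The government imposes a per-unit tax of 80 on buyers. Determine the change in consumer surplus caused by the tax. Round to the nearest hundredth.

-1421.49

Rewriting demand in inverse form: P = 155 - 5Q.
Without the tax, 155 - 5Q = 7.5 + 0.5Q so Q* = 26.8182 and P* = 20.9091.
With the tax, buyers' net willingness to pay falls by 80: (155 - 80) - 5Q = 7.5 + 0.5Q, so Q_t = 12.2727. Buyers pay P_b = 93.6364; sellers receive P_s = P_b - 80 = 13.6364.
Consumers lose the trapezoid between P* and P_b out to Q_t plus the triangle from Q_t to Q*: change in CS = 376.5496 - 1798.0372 = -1421.4876.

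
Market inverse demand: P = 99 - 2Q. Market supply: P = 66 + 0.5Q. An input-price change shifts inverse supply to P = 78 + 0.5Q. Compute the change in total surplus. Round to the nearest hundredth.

Initial equilibrium: Q_0 = 13.2, P_0 = 72.6; CS_0 = (1/2)(13.2)(26.4) = 174.24, PS_0 = (1/2)(13.2)(6.6) = 43.56.
New equilibrium: 99 - 2Q = 78 + 0.5Q gives Q_1 = 8.4, P_1 = 82.2; CS_1 = 70.56, PS_1 = 17.64.
Change in total surplus = (70.56 + 17.64) - (174.24 + 43.56) = -129.6.

-129.60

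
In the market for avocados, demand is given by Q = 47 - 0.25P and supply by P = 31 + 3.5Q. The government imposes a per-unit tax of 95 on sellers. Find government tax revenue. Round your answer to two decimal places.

785.33

Rewriting demand in inverse form: P = 188 - 4Q.
Pre-tax equilibrium: 188 - 4Q = 31 + 3.5Q gives Q* = 20.9333, P* = 104.2667.
With the tax, sellers need 95 more per unit: 188 - 4Q = 31 + 3.5Q + 95, so Q_t = 8.2667. Buyers pay P_b = 154.9333; sellers receive P_s = P_b - 95 = 59.9333.
Revenue is the tax times quantity traded: 95 x 8.2667 = 785.3333.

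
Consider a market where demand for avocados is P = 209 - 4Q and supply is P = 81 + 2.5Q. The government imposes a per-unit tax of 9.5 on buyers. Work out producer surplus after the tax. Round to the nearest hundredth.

Pre-tax equilibrium: 209 - 4Q = 81 + 2.5Q gives Q* = 19.6923, P* = 130.2308.
With the tax, buyers' net willingness to pay falls by 9.5: (209 - 9.5) - 4Q = 81 + 2.5Q, so Q_t = 18.2308. Buyers pay P_b = 136.0769; sellers receive P_s = P_b - 9.5 = 126.5769.
PS = (1/2)(Q_t)(P_s - 81) = (1/2)(18.2308)(45.5769) = 415.4512.

415.45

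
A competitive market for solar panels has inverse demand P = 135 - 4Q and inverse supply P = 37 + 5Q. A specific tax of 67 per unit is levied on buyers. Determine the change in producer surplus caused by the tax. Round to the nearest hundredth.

-266.76

Pre-tax equilibrium: 135 - 4Q = 37 + 5Q gives Q* = 10.8889, P* = 91.4444.
With the tax, buyers' net willingness to pay falls by 67: (135 - 67) - 4Q = 37 + 5Q, so Q_t = 3.4444. Buyers pay P_b = 121.2222; sellers receive P_s = P_b - 67 = 54.2222.
PS falls from (1/2)(10.8889)(54.4444) = 296.4198 to (1/2)(3.4444)(17.2222) = 29.6605, a change of -266.7593.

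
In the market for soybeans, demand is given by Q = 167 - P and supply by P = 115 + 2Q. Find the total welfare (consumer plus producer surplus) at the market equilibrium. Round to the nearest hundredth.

450.67

Rewriting demand in inverse form: P = 167 - Q.
Setting demand equal to supply, 52 = 3Q, so Q* = 17.3333 and P* = 149.6667.
Total surplus is the full triangle between the curves from 0 to Q*: (1/2)(17.3333)(167 - 115) = 450.6667.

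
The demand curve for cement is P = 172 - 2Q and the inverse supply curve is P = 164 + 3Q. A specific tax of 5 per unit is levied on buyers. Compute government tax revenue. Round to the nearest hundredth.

3.00

Without the tax, 172 - 2Q = 164 + 3Q so Q* = 1.6 and P* = 168.8.
A tax on buyers shifts demand down by 5: (172 - 5) - 2Q = 164 + 3Q, so Q_t = 0.6. Buyers pay P_b = 170.8; sellers receive P_s = P_b - 5 = 165.8.
Revenue is the tax times quantity traded: 5 x 0.6 = 3.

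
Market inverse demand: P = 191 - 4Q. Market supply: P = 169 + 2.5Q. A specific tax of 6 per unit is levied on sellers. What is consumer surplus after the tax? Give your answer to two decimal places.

12.12

Without the tax, 191 - 4Q = 169 + 2.5Q so Q* = 3.3846 and P* = 177.4615.
With the tax, sellers need 6 more per unit: 191 - 4Q = 169 + 2.5Q + 6, so Q_t = 2.4615. Buyers pay P_b = 181.1538; sellers receive P_s = P_b - 6 = 175.1538.
CS = (1/2)(Q_t)(191 - P_b) = (1/2)(2.4615)(9.8462) = 12.1183.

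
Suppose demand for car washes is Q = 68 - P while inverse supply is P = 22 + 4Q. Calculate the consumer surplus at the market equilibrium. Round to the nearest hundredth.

Rewriting demand in inverse form: P = 68 - Q.
Set 68 - Q = 22 + 4Q, which gives 46 = 5Q, so Q* = 9.2 and P* = 68 - (9.2) = 58.8.
Consumer surplus is the triangle under demand above P*: (1/2)(9.2)(68 - 58.8) = (1/2)(9.2)(9.2) = 42.32.

42.32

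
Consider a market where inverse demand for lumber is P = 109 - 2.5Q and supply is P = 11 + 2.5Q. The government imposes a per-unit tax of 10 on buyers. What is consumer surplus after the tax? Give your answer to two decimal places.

387.20

Without the tax, 109 - 2.5Q = 11 + 2.5Q so Q* = 19.6 and P* = 60.
With the tax, buyers' net willingness to pay falls by 10: (109 - 10) - 2.5Q = 11 + 2.5Q, so Q_t = 17.6. Buyers pay P_b = 65; sellers receive P_s = P_b - 10 = 55.
Consumer surplus is the triangle under demand above P_b: (1/2)(17.6)(109 - 65) = 387.2.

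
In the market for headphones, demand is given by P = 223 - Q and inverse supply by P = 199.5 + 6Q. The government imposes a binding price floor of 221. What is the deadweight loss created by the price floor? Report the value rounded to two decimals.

Free-market equilibrium: 223 - Q = 199.5 + 6Q gives Q* = 3.3571, P* = 219.6429.
At P = 221, buyers demand (223 - 221)/1 = 2 while sellers would supply more, so the quantity traded is 2 at price 221.
The lost-trades triangle has base Q* - 2 = 1.3571 and height equal to the gap between the curves at Q = 2, which is 221 - 211.5 = 9.5. DWL = (1/2)(1.3571)(9.5) = 6.4464.

6.45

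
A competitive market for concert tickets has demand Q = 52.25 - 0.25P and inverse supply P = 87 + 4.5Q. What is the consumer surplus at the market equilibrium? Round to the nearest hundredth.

Rewriting demand in inverse form: P = 209 - 4Q.
Setting demand equal to supply, 122 = 8.5Q, so Q* = 14.3529 and P* = 151.5882.
Consumer surplus is the triangle under demand above P*: (1/2)(14.3529)(209 - 151.5882) = (1/2)(14.3529)(57.4118) = 412.0138.

412.01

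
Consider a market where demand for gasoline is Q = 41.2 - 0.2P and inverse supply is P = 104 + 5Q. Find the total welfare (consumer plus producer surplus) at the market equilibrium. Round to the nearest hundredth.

520.20

Rewriting demand in inverse form: P = 206 - 5Q.
Setting demand equal to supply, 102 = 10Q, so Q* = 10.2 and P* = 155.
CS = (1/2)(10.2)(51) = 260.1 and PS = (1/2)(10.2)(51) = 260.1, so total surplus = 520.2.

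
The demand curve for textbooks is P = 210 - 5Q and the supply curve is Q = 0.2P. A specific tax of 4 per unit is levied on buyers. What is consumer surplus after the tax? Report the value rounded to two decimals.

Rewriting supply in inverse form: P = 5Q.
Without the tax, 210 - 5Q = 5Q so Q* = 21 and P* = 105.
A tax on buyers shifts demand down by 4: (210 - 4) - 5Q = 5Q, so Q_t = 20.6. Buyers pay P_b = 107; sellers receive P_s = P_b - 4 = 103.
CS = (1/2)(Q_t)(210 - P_b) = (1/2)(20.6)(103) = 1060.9.

1060.90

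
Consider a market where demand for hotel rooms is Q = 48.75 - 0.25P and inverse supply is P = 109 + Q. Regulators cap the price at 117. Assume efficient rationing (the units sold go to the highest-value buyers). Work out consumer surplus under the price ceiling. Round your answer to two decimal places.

Rewriting demand in inverse form: P = 195 - 4Q.
Without the control, 195 - 4Q = 109 + Q so Q* = 17.2 and P* = 126.2.
At the ceiling price 117, quantity supplied is (117 - 109)/1 = 8; supply is the short side, so Q = 8 trades at P = 117.
The demand price at Q = 8 is 163. CS is the trapezoid between demand and 117 over [0, 8]: (1/2)[(195 - 117) + (163 - 117)](8) = 496.

496.00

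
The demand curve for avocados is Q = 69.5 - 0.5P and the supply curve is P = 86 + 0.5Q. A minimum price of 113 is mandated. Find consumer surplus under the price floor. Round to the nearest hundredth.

169.00

Rewriting demand in inverse form: P = 139 - 2Q.
Free-market equilibrium: 139 - 2Q = 86 + 0.5Q gives Q* = 21.2, P* = 96.6.
At P = 113, buyers demand (139 - 113)/2 = 13 while sellers would supply more, so the quantity traded is 13 at price 113.
CS is the triangle under demand above 113: (1/2)(13)(139 - 113) = 169.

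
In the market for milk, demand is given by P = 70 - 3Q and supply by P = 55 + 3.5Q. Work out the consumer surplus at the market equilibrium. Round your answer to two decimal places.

Equilibrium: 70 - 3Q = 55 + 3.5Q, so Q* = 2.3077 and P* = 63.0769.
The demand choke price is 70, so CS = (1/2)(Q*)(70 - P*) = (1/2)(2.3077)(6.9231) = 7.9882.

7.99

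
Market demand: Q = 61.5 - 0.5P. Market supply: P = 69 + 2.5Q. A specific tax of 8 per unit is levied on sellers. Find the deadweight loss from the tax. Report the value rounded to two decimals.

Rewriting demand in inverse form: P = 123 - 2Q.
Without the tax, 123 - 2Q = 69 + 2.5Q so Q* = 12 and P* = 99.
With the tax, sellers need 8 more per unit: 123 - 2Q = 69 + 2.5Q + 8, so Q_t = 10.2222. Buyers pay P_b = 102.5556; sellers receive P_s = P_b - 8 = 94.5556.
Deadweight loss is the triangle between the curves from Q_t to Q*: (1/2)(12 - 10.2222)(8) = 7.1111.

7.11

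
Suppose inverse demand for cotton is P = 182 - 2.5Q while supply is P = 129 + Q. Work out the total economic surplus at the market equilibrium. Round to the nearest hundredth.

Setting demand equal to supply, 53 = 3.5Q, so Q* = 15.1429 and P* = 144.1429.
CS = (1/2)(15.1429)(37.8571) = 286.6327 and PS = (1/2)(15.1429)(15.1429) = 114.6531, so total surplus = 401.2857.

401.29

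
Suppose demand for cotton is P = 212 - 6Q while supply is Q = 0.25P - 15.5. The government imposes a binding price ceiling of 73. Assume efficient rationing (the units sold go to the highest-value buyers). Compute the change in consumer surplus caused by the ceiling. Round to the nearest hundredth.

-315.44

Rewriting supply in inverse form: P = 62 + 4Q.
Without the control, 212 - 6Q = 62 + 4Q so Q* = 15 and P* = 122.
At P = 73, sellers supply (73 - 62)/4 = 2.75 while buyers want more, so the quantity traded is 2.75 at price 73.
CS goes from (1/2)(15)(90) = 675 to 359.5625 (computed as (212 - 73)(2.75) - (1/2)(6)(2.75)^2), a change of -315.4375.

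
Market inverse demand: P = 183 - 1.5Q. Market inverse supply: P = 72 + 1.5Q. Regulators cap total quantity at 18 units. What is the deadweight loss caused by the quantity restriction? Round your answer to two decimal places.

541.50

Without the quota, 183 - 1.5Q = 72 + 1.5Q gives Q* = 37.
At Q = 18 the demand price is 183 - 1.5(18) = 156 and the supply price is 72 + 1.5(18) = 99.
DWL = (1/2)(gap between curves at 18) x (Q* - 18) = (1/2)(57)(19) = 541.5.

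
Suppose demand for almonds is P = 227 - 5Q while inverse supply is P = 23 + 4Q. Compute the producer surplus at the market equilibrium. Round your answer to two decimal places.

1027.56

Equilibrium: 227 - 5Q = 23 + 4Q, so Q* = 22.6667 and P* = 113.6667.
Producer surplus is the triangle above supply below P*: (1/2)(22.6667)(113.6667 - 23) = (1/2)(22.6667)(90.6667) = 1027.5556.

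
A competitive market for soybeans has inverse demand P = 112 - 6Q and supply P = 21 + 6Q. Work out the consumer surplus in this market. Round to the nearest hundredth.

172.52

Equilibrium: 112 - 6Q = 21 + 6Q, so Q* = 7.5833 and P* = 66.5.
Consumer surplus is the triangle under demand above P*: (1/2)(7.5833)(112 - 66.5) = (1/2)(7.5833)(45.5) = 172.5208.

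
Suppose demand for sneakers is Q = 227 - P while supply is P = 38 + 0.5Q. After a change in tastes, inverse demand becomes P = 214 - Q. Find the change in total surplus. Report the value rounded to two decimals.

Rewriting demand in inverse form: P = 227 - Q.
Initial equilibrium: Q_0 = 126, P_0 = 101; CS_0 = (1/2)(126)(126) = 7938, PS_0 = (1/2)(126)(63) = 3969.
New equilibrium: 214 - Q = 38 + 0.5Q gives Q_1 = 117.3333, P_1 = 96.6667; CS_1 = 6883.5556, PS_1 = 3441.7778.
Change in total surplus = (6883.5556 + 3441.7778) - (7938 + 3969) = -1581.6667.

-1581.67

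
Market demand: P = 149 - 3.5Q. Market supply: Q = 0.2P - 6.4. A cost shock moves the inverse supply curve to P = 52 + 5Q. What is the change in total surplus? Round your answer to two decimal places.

-251.76

Rewriting supply in inverse form: P = 32 + 5Q.
Initial equilibrium: Q_0 = 13.7647, P_0 = 100.8235; CS_0 = (1/2)(13.7647)(48.1765) = 331.5675, PS_0 = (1/2)(13.7647)(68.8235) = 473.6678.
New equilibrium: 149 - 3.5Q = 52 + 5Q gives Q_1 = 11.4118, P_1 = 109.0588; CS_1 = 227.8997, PS_1 = 325.5709.
Change in total surplus = (227.8997 + 325.5709) - (331.5675 + 473.6678) = -251.7647.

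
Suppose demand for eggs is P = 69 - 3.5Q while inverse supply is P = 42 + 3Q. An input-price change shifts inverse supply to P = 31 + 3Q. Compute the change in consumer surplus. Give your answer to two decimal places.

29.62

Initial equilibrium: Q_0 = 4.1538, P_0 = 54.4615; CS_0 = (1/2)(4.1538)(14.5385) = 30.1953, PS_0 = (1/2)(4.1538)(12.4615) = 25.8817.
New equilibrium: 69 - 3.5Q = 31 + 3Q gives Q_1 = 5.8462, P_1 = 48.5385; CS_1 = 59.8107, PS_1 = 51.2663.
Change in consumer surplus = 59.8107 - 30.1953 = 29.6154.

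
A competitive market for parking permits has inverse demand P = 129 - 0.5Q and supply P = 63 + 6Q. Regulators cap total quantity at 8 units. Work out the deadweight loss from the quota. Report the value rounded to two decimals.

15.08

Unrestricted equilibrium: Q* = (129 - 63)/(0.5 + 6) = 10.1538.
At Q = 8 the demand price is 129 - 0.5(8) = 125 and the supply price is 63 + 6(8) = 111.
DWL = (1/2)(gap between curves at 8) x (Q* - 8) = (1/2)(14)(2.1538) = 15.0769.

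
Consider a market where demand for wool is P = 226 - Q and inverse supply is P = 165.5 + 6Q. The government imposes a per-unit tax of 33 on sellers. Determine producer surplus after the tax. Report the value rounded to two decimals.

Pre-tax equilibrium: 226 - Q = 165.5 + 6Q gives Q* = 8.6429, P* = 217.3571.
With the tax, sellers need 33 more per unit: 226 - Q = 165.5 + 6Q + 33, so Q_t = 3.9286. Buyers pay P_b = 222.0714; sellers receive P_s = P_b - 33 = 189.0714.
Producer surplus is the triangle above supply below P_s: (1/2)(3.9286)(189.0714 - 165.5) = 46.301.

46.30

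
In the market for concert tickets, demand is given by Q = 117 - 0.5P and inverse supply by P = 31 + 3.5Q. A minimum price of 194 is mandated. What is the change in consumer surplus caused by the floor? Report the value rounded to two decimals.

-962.28

Rewriting demand in inverse form: P = 234 - 2Q.
Without the control, 234 - 2Q = 31 + 3.5Q so Q* = 36.9091 and P* = 160.1818.
At P = 194, buyers demand (234 - 194)/2 = 20 while sellers would supply more, so the quantity traded is 20 at price 194.
CS goes from (1/2)(36.9091)(73.8182) = 1362.281 to 400 (computed as (234 - 194)(20) - (1/2)(2)(20)^2), a change of -962.281.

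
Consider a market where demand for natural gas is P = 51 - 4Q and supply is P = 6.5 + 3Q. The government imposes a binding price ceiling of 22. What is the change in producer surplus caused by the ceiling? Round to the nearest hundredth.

-20.58

Free-market equilibrium: 51 - 4Q = 6.5 + 3Q gives Q* = 6.3571, P* = 25.5714.
At P = 22, sellers supply (22 - 6.5)/3 = 5.1667 while buyers want more, so the quantity traded is 5.1667 at price 22.
PS goes from (1/2)(6.3571)(19.0714) = 60.6199 to 40.0417 (computed as (22 - 6.5)(5.1667) - (1/2)(3)(5.1667)^2), a change of -20.5782.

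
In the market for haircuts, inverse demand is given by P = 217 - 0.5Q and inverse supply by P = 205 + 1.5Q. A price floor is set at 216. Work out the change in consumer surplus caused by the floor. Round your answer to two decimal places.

Without the control, 217 - 0.5Q = 205 + 1.5Q so Q* = 6 and P* = 214.
At the floor price 216, quantity demanded is (217 - 216)/0.5 = 2; demand is the short side, so Q = 2 trades at P = 216.
CS goes from (1/2)(6)(3) = 9 to 1 (computed as (217 - 216)(2) - (1/2)(0.5)(2)^2), a change of -8.

-8.00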